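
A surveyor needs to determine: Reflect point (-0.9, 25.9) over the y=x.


Reflection over y=x: (x,y) -> (y,x)
(-0.9, 25.9) -> (25.9, -0.9)

(25.9, -0.9)


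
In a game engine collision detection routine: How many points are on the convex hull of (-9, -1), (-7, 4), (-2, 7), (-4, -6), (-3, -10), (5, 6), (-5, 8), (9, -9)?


Convex hull vertices (CCW): (-9, -1), (-3, -10), (9, -9), (5, 6), (-5, 8), (-7, 4)
Count = 6

6


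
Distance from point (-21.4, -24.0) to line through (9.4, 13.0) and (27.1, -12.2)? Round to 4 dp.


|cross product| = 1431.06
|line direction| = sqrt(948.33) = 30.795
Distance = 1431.06/sqrt(948.33) = 46.4706

46.4706


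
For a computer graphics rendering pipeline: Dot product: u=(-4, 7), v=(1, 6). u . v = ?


u . v = u_x*v_x + u_y*v_y = (-4)*1 + 7*6
= (-4) + 42 = 38

38


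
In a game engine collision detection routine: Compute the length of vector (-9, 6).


|u| = sqrt((-9)^2 + 6^2) = sqrt(117) = 10.8167

10.8167


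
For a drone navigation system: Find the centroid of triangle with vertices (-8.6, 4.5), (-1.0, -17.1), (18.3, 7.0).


Centroid = ((x_A+x_B+x_C)/3, (y_A+y_B+y_C)/3)
= (((-8.6)+(-1)+18.3)/3, (4.5+(-17.1)+7)/3)
= (2.9, -1.8667)

(2.9, -1.8667)


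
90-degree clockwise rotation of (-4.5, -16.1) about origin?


90° CW: (x,y) -> (y, -x)
(-4.5,-16.1) -> (-16.1, 4.5)

(-16.1, 4.5)


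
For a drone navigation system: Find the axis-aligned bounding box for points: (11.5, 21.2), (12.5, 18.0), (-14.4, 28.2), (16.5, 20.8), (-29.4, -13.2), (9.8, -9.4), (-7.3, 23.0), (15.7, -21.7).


x range: [-29.4, 16.5]
y range: [-21.7, 28.2]
Bounding box: (-29.4,-21.7) to (16.5,28.2)

(-29.4,-21.7) to (16.5,28.2)


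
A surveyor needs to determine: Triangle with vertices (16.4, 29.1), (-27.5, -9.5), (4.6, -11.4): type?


Side lengths squared: AB^2=3417.17, BC^2=1034.02, CA^2=1779.49
Sorted: [1034.02, 1779.49, 3417.17]
By sides: Scalene, By angles: Obtuse

Scalene, Obtuse


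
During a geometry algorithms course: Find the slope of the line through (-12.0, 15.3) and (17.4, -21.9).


slope = (y2-y1)/(x2-x1) = ((-21.9)-15.3)/(17.4-(-12)) = (-37.2)/29.4 = -1.2653

-1.2653


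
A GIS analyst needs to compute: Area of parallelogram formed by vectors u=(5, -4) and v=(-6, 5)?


|u x v| = |5*5 - (-4)*(-6)|
= |25 - 24| = 1

1


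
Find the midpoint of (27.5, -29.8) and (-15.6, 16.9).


M = ((27.5+(-15.6))/2, ((-29.8)+16.9)/2)
= (5.95, -6.45)

(5.95, -6.45)


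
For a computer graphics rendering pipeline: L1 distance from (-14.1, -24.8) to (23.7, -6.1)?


|(-14.1)-23.7| + |(-24.8)-(-6.1)| = 37.8 + 18.7 = 56.5

56.5


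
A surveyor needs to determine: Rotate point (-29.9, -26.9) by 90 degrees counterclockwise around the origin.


90° CCW: (x,y) -> (-y, x)
(-29.9,-26.9) -> (26.9, -29.9)

(26.9, -29.9)


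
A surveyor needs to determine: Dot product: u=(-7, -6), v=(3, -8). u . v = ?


u . v = u_x*v_x + u_y*v_y = (-7)*3 + (-6)*(-8)
= (-21) + 48 = 27

27


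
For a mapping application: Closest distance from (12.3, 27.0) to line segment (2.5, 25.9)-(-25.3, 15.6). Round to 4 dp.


Project P onto AB: t = 0 (clamped to [0,1])
Closest point on segment: (2.5, 25.9)
Distance: 9.8615

9.8615


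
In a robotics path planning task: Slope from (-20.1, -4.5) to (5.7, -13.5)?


slope = (y2-y1)/(x2-x1) = ((-13.5)-(-4.5))/(5.7-(-20.1)) = (-9)/25.8 = -0.3488

-0.3488


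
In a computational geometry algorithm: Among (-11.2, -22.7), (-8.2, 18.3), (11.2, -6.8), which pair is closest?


d(P0,P1) = 41.1096, d(P0,P2) = 27.4694, d(P1,P2) = 31.7233
Closest: P0 and P2

Closest pair: (-11.2, -22.7) and (11.2, -6.8), distance = 27.4694


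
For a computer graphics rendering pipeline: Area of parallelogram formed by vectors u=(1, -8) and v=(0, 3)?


|u x v| = |1*3 - (-8)*0|
= |3 - 0| = 3

3


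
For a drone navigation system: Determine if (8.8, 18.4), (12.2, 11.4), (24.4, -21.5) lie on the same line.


Cross product: (12.2-8.8)*((-21.5)-18.4) - (11.4-18.4)*(24.4-8.8)
= -26.46

No, not collinear


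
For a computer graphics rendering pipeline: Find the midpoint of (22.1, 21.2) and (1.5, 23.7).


M = ((22.1+1.5)/2, (21.2+23.7)/2)
= (11.8, 22.45)

(11.8, 22.45)


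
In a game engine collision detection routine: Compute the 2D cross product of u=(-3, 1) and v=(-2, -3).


u x v = u_x*v_y - u_y*v_x = (-3)*(-3) - 1*(-2)
= 9 - (-2) = 11

11


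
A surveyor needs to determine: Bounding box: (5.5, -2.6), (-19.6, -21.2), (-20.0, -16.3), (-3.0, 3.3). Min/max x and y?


x range: [-20, 5.5]
y range: [-21.2, 3.3]
Bounding box: (-20,-21.2) to (5.5,3.3)

(-20,-21.2) to (5.5,3.3)


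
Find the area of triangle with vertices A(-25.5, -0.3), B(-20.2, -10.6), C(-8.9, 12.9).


Area = |x_A(y_B-y_C) + x_B(y_C-y_A) + x_C(y_A-y_B)|/2
= |599.25 + (-266.64) + (-91.67)|/2
= 240.94/2 = 120.47

120.47


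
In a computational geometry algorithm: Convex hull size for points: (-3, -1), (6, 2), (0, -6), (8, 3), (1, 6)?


Convex hull vertices (CCW): (-3, -1), (0, -6), (8, 3), (1, 6)
Count = 4

4


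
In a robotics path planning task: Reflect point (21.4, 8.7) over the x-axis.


Reflection over x-axis: (x,y) -> (x,-y)
(21.4, 8.7) -> (21.4, -8.7)

(21.4, -8.7)


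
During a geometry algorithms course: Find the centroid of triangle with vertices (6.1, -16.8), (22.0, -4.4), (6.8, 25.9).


Centroid = ((x_A+x_B+x_C)/3, (y_A+y_B+y_C)/3)
= ((6.1+22+6.8)/3, ((-16.8)+(-4.4)+25.9)/3)
= (11.6333, 1.5667)

(11.6333, 1.5667)


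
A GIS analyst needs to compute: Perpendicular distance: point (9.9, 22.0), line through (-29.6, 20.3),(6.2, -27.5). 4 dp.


|cross product| = 1948.96
|line direction| = sqrt(3566.48) = 59.72
Distance = 1948.96/sqrt(3566.48) = 32.635

32.635


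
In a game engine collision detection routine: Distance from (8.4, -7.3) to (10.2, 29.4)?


dx=1.8, dy=36.7
d^2 = 1.8^2 + 36.7^2 = 1350.13
d = sqrt(1350.13) = 36.7441

36.7441


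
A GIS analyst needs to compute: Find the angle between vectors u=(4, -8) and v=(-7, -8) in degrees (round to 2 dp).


u.v = 36, |u| = sqrt(80) = 8.9443, |v| = sqrt(113) = 10.6301
cos(theta) = u.v/(|u||v|) = 36/sqrt(9040) = 0.378633
theta = acos(0.378633) = 67.75 degrees

67.75 degrees


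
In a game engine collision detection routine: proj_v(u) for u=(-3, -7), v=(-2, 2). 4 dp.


u.v = -8, |v| = sqrt(8) = 2.8284
Scalar projection = u.v / |v| = -8 / sqrt(8) = -2.8284

-2.8284


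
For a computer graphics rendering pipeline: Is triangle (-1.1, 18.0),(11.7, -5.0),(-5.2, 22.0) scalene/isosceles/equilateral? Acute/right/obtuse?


Side lengths squared: AB^2=692.84, BC^2=1014.61, CA^2=32.81
Sorted: [32.81, 692.84, 1014.61]
By sides: Scalene, By angles: Obtuse

Scalene, Obtuse


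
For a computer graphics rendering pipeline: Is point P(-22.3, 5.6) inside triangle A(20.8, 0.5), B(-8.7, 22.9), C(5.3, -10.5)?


Cross products: AB x AP = 814.99, BC x BP = -696.44, CA x CP = 553.15
All same sign? no

No, outside


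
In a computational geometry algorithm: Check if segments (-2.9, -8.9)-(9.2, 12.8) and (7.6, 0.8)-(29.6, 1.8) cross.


Cross products: d1=-202.9, d2=262.4, d3=-110.48, d4=-575.78
d1*d2 < 0 and d3*d4 < 0? no

No, they don't intersect


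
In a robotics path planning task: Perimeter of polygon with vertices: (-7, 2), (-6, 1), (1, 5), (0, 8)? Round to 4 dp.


Sides: (-7, 2)->(-6, 1): sqrt(2) = 1.414214, (-6, 1)->(1, 5): sqrt(65) = 8.062258, (1, 5)->(0, 8): sqrt(10) = 3.162278, (0, 8)->(-7, 2): sqrt(85) = 9.219544
Sum = 21.858294
Perimeter = 21.8583

21.8583


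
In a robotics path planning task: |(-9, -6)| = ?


|u| = sqrt((-9)^2 + (-6)^2) = sqrt(117) = 10.8167

10.8167


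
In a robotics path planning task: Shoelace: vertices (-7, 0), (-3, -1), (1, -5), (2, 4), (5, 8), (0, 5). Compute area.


Shoelace sum: ((-7)*(-1) - (-3)*0) + ((-3)*(-5) - 1*(-1)) + (1*4 - 2*(-5)) + (2*8 - 5*4) + (5*5 - 0*8) + (0*0 - (-7)*5)
= 93
Area = |93|/2 = 46.5

46.5


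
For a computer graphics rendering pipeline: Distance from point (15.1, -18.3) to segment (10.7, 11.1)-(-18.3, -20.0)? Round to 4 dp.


Project P onto AB: t = 0.4351 (clamped to [0,1])
Closest point on segment: (-1.9177, -2.4314)
Distance: 23.2683

23.2683


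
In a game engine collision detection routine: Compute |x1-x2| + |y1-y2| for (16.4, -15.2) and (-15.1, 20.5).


|16.4-(-15.1)| + |(-15.2)-20.5| = 31.5 + 35.7 = 67.2

67.2


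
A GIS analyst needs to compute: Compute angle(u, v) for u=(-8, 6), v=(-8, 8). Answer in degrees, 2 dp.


u.v = 112, |u| = sqrt(100) = 10, |v| = sqrt(128) = 11.3137
cos(theta) = u.v/(|u||v|) = 112/sqrt(12800) = 0.989949
theta = acos(0.989949) = 8.13 degrees

8.13 degrees


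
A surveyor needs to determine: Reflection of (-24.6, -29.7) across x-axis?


Reflection over x-axis: (x,y) -> (x,-y)
(-24.6, -29.7) -> (-24.6, 29.7)

(-24.6, 29.7)


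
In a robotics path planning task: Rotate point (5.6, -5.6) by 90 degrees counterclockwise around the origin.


90° CCW: (x,y) -> (-y, x)
(5.6,-5.6) -> (5.6, 5.6)

(5.6, 5.6)


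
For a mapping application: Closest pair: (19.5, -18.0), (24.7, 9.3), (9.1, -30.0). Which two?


d(P0,P1) = 27.7908, d(P0,P2) = 15.8795, d(P1,P2) = 42.283
Closest: P0 and P2

Closest pair: (19.5, -18.0) and (9.1, -30.0), distance = 15.8795


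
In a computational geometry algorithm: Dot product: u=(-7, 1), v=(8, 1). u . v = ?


u . v = u_x*v_x + u_y*v_y = (-7)*8 + 1*1
= (-56) + 1 = -55

-55


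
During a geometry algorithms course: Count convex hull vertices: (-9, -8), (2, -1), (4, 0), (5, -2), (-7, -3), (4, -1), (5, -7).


Convex hull vertices (CCW): (-9, -8), (5, -7), (5, -2), (4, 0), (-7, -3)
Count = 5

5


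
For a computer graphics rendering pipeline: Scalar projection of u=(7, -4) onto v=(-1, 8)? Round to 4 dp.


u.v = -39, |v| = sqrt(65) = 8.0623
Scalar projection = u.v / |v| = -39 / sqrt(65) = -4.8374

-4.8374


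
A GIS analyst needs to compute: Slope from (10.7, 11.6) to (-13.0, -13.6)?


slope = (y2-y1)/(x2-x1) = ((-13.6)-11.6)/((-13)-10.7) = (-25.2)/(-23.7) = 1.0633

1.0633


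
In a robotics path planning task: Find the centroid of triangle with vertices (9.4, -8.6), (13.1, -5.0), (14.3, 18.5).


Centroid = ((x_A+x_B+x_C)/3, (y_A+y_B+y_C)/3)
= ((9.4+13.1+14.3)/3, ((-8.6)+(-5)+18.5)/3)
= (12.2667, 1.6333)

(12.2667, 1.6333)


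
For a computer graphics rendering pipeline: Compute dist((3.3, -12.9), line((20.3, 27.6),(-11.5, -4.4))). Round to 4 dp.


|cross product| = 743.9
|line direction| = sqrt(2035.24) = 45.1136
Distance = 743.9/sqrt(2035.24) = 16.4895

16.4895


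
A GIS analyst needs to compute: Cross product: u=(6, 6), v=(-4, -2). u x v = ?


u x v = u_x*v_y - u_y*v_x = 6*(-2) - 6*(-4)
= (-12) - (-24) = 12

12


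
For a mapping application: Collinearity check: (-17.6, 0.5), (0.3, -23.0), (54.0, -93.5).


Cross product: (0.3-(-17.6))*((-93.5)-0.5) - ((-23)-0.5)*(54-(-17.6))
= 0

Yes, collinear


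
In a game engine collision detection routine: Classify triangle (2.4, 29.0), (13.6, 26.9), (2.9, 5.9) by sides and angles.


Side lengths squared: AB^2=129.85, BC^2=555.49, CA^2=533.86
Sorted: [129.85, 533.86, 555.49]
By sides: Scalene, By angles: Acute

Scalene, Acute


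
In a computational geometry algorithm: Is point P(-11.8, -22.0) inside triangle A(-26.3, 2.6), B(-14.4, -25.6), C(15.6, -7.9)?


Cross products: AB x AP = 116.16, BC x BP = 61.98, CA x CP = 878.49
All same sign? yes

Yes, inside


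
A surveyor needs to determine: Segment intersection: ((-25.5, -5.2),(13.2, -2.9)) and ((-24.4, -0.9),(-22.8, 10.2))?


Cross products: d1=5.33, d2=-420.56, d3=163.88, d4=589.77
d1*d2 < 0 and d3*d4 < 0? no

No, they don't intersect


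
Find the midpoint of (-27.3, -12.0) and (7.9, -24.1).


M = (((-27.3)+7.9)/2, ((-12)+(-24.1))/2)
= (-9.7, -18.05)

(-9.7, -18.05)


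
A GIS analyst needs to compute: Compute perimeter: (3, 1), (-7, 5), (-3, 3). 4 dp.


Sides: (3, 1)->(-7, 5): sqrt(116) = 10.77033, (-7, 5)->(-3, 3): sqrt(20) = 4.472136, (-3, 3)->(3, 1): sqrt(40) = 6.324555
Sum = 21.567021
Perimeter = 21.567

21.567


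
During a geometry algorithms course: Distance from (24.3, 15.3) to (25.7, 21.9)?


dx=1.4, dy=6.6
d^2 = 1.4^2 + 6.6^2 = 45.52
d = sqrt(45.52) = 6.7469

6.7469


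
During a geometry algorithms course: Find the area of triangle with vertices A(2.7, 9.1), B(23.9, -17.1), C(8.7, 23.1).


Area = |x_A(y_B-y_C) + x_B(y_C-y_A) + x_C(y_A-y_B)|/2
= |(-108.54) + 334.6 + 227.94|/2
= 454/2 = 227

227


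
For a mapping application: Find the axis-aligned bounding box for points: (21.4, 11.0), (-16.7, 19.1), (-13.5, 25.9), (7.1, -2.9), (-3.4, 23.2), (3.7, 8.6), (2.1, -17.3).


x range: [-16.7, 21.4]
y range: [-17.3, 25.9]
Bounding box: (-16.7,-17.3) to (21.4,25.9)

(-16.7,-17.3) to (21.4,25.9)


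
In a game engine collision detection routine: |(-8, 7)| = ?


|u| = sqrt((-8)^2 + 7^2) = sqrt(113) = 10.6301

10.6301


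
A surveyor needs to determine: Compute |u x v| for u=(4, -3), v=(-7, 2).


|u x v| = |4*2 - (-3)*(-7)|
= |8 - 21| = 13

13


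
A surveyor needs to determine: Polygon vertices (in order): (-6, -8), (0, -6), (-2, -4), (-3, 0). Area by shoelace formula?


Shoelace sum: ((-6)*(-6) - 0*(-8)) + (0*(-4) - (-2)*(-6)) + ((-2)*0 - (-3)*(-4)) + ((-3)*(-8) - (-6)*0)
= 36
Area = |36|/2 = 18

18


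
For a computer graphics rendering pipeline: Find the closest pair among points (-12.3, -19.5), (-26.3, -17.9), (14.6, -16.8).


d(P0,P1) = 14.0911, d(P0,P2) = 27.0352, d(P1,P2) = 40.9148
Closest: P0 and P1

Closest pair: (-12.3, -19.5) and (-26.3, -17.9), distance = 14.0911


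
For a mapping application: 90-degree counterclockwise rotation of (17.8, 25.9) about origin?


90° CCW: (x,y) -> (-y, x)
(17.8,25.9) -> (-25.9, 17.8)

(-25.9, 17.8)


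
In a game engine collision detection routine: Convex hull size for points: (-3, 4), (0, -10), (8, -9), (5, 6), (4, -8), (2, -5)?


Convex hull vertices (CCW): (-3, 4), (0, -10), (8, -9), (5, 6)
Count = 4

4


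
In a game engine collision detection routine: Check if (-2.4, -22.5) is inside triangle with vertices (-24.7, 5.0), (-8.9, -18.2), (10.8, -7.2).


Cross products: AB x AP = 82.86, BC x BP = -156.21, CA x CP = 704.19
All same sign? no

No, outside


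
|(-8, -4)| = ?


|u| = sqrt((-8)^2 + (-4)^2) = sqrt(80) = 8.9443

8.9443


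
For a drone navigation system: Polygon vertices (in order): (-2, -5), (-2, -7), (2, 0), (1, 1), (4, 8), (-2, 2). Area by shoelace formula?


Shoelace sum: ((-2)*(-7) - (-2)*(-5)) + ((-2)*0 - 2*(-7)) + (2*1 - 1*0) + (1*8 - 4*1) + (4*2 - (-2)*8) + ((-2)*(-5) - (-2)*2)
= 62
Area = |62|/2 = 31

31


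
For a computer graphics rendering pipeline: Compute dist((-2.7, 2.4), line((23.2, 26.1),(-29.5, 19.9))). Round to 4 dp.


|cross product| = 1088.41
|line direction| = sqrt(2815.73) = 53.0635
Distance = 1088.41/sqrt(2815.73) = 20.5115

20.5115


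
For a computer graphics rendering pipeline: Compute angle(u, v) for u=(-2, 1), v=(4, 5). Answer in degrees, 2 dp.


u.v = -3, |u| = sqrt(5) = 2.2361, |v| = sqrt(41) = 6.4031
cos(theta) = u.v/(|u||v|) = -3/sqrt(205) = -0.209529
theta = acos(-0.209529) = 102.09 degrees

102.09 degrees


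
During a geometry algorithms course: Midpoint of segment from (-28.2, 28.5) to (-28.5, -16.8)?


M = (((-28.2)+(-28.5))/2, (28.5+(-16.8))/2)
= (-28.35, 5.85)

(-28.35, 5.85)


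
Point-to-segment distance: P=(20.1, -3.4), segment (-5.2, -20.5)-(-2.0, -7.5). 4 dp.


Project P onto AB: t = 1 (clamped to [0,1])
Closest point on segment: (-2, -7.5)
Distance: 22.4771

22.4771


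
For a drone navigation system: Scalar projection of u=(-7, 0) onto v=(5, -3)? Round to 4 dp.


u.v = -35, |v| = sqrt(34) = 5.831
Scalar projection = u.v / |v| = -35 / sqrt(34) = -6.0025

-6.0025


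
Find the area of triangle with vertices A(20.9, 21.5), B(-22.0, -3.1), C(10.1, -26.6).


Area = |x_A(y_B-y_C) + x_B(y_C-y_A) + x_C(y_A-y_B)|/2
= |491.15 + 1058.2 + 248.46|/2
= 1797.81/2 = 898.905

898.905


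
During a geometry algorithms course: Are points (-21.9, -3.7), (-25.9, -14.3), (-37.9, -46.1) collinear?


Cross product: ((-25.9)-(-21.9))*((-46.1)-(-3.7)) - ((-14.3)-(-3.7))*((-37.9)-(-21.9))
= 0

Yes, collinear


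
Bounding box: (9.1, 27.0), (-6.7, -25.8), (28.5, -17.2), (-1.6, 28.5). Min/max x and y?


x range: [-6.7, 28.5]
y range: [-25.8, 28.5]
Bounding box: (-6.7,-25.8) to (28.5,28.5)

(-6.7,-25.8) to (28.5,28.5)


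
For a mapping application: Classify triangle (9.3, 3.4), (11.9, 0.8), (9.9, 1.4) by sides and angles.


Side lengths squared: AB^2=13.52, BC^2=4.36, CA^2=4.36
Sorted: [4.36, 4.36, 13.52]
By sides: Isosceles, By angles: Obtuse

Isosceles, Obtuse


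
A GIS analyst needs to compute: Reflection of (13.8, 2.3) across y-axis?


Reflection over y-axis: (x,y) -> (-x,y)
(13.8, 2.3) -> (-13.8, 2.3)

(-13.8, 2.3)


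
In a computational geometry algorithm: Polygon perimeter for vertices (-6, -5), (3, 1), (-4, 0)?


Sides: (-6, -5)->(3, 1): sqrt(117) = 10.816654, (3, 1)->(-4, 0): sqrt(50) = 7.071068, (-4, 0)->(-6, -5): sqrt(29) = 5.385165
Sum = 23.272887
Perimeter = 23.2729

23.2729


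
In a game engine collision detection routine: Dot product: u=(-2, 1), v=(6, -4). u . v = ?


u . v = u_x*v_x + u_y*v_y = (-2)*6 + 1*(-4)
= (-12) + (-4) = -16

-16


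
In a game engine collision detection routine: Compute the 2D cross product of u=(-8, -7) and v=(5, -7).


u x v = u_x*v_y - u_y*v_x = (-8)*(-7) - (-7)*5
= 56 - (-35) = 91

91


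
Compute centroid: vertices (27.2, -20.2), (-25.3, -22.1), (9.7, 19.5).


Centroid = ((x_A+x_B+x_C)/3, (y_A+y_B+y_C)/3)
= ((27.2+(-25.3)+9.7)/3, ((-20.2)+(-22.1)+19.5)/3)
= (3.8667, -7.6)

(3.8667, -7.6)


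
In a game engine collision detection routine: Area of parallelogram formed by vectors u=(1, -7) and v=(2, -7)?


|u x v| = |1*(-7) - (-7)*2|
= |(-7) - (-14)| = 7

7


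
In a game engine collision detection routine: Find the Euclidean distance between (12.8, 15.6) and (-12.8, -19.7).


dx=-25.6, dy=-35.3
d^2 = (-25.6)^2 + (-35.3)^2 = 1901.45
d = sqrt(1901.45) = 43.6056

43.6056


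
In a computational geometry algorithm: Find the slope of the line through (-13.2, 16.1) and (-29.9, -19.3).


slope = (y2-y1)/(x2-x1) = ((-19.3)-16.1)/((-29.9)-(-13.2)) = (-35.4)/(-16.7) = 2.1198

2.1198


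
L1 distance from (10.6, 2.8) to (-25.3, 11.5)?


|10.6-(-25.3)| + |2.8-11.5| = 35.9 + 8.7 = 44.6

44.6


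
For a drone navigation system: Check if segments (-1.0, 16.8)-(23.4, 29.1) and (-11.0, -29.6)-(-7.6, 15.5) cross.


Cross products: d1=-293.24, d2=-1351.86, d3=-1009.16, d4=49.46
d1*d2 < 0 and d3*d4 < 0? no

No, they don't intersect


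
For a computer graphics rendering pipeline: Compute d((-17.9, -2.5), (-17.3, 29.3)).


dx=0.6, dy=31.8
d^2 = 0.6^2 + 31.8^2 = 1011.6
d = sqrt(1011.6) = 31.8057

31.8057


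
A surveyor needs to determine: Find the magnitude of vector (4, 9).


|u| = sqrt(4^2 + 9^2) = sqrt(97) = 9.8489

9.8489


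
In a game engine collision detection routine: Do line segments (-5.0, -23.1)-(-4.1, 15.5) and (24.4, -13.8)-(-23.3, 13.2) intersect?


Cross products: d1=1237.41, d2=-628.11, d3=-1126.47, d4=739.05
d1*d2 < 0 and d3*d4 < 0? yes

Yes, they intersect


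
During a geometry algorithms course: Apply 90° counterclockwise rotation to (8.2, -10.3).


90° CCW: (x,y) -> (-y, x)
(8.2,-10.3) -> (10.3, 8.2)

(10.3, 8.2)


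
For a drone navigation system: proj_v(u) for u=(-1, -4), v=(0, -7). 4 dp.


u.v = 28, |v| = sqrt(49) = 7
Scalar projection = u.v / |v| = 28 / sqrt(49) = 4

4


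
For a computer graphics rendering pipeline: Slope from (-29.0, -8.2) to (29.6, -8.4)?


slope = (y2-y1)/(x2-x1) = ((-8.4)-(-8.2))/(29.6-(-29)) = (-0.2)/58.6 = -0.0034

-0.0034


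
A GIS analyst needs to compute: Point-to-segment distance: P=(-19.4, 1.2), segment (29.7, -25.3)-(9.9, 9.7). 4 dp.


Project P onto AB: t = 1 (clamped to [0,1])
Closest point on segment: (9.9, 9.7)
Distance: 30.508

30.508


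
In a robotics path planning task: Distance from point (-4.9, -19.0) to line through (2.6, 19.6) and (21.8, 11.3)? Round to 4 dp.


|cross product| = 803.37
|line direction| = sqrt(437.53) = 20.9172
Distance = 803.37/sqrt(437.53) = 38.4071

38.4071


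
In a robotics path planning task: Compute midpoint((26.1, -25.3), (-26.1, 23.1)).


M = ((26.1+(-26.1))/2, ((-25.3)+23.1)/2)
= (0, -1.1)

(0, -1.1)


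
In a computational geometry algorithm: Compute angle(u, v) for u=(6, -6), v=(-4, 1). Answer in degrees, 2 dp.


u.v = -30, |u| = sqrt(72) = 8.4853, |v| = sqrt(17) = 4.1231
cos(theta) = u.v/(|u||v|) = -30/sqrt(1224) = -0.857493
theta = acos(-0.857493) = 149.04 degrees

149.04 degrees


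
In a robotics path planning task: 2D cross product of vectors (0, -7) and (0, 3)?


u x v = u_x*v_y - u_y*v_x = 0*3 - (-7)*0
= 0 - 0 = 0

0


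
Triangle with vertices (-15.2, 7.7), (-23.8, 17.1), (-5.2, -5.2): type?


Side lengths squared: AB^2=162.32, BC^2=843.25, CA^2=266.41
Sorted: [162.32, 266.41, 843.25]
By sides: Scalene, By angles: Obtuse

Scalene, Obtuse


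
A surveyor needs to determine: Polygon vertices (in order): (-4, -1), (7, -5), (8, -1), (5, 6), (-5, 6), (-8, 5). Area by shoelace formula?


Shoelace sum: ((-4)*(-5) - 7*(-1)) + (7*(-1) - 8*(-5)) + (8*6 - 5*(-1)) + (5*6 - (-5)*6) + ((-5)*5 - (-8)*6) + ((-8)*(-1) - (-4)*5)
= 224
Area = |224|/2 = 112

112


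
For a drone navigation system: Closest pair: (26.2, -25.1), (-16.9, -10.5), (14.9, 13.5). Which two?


d(P0,P1) = 45.5057, d(P0,P2) = 40.22, d(P1,P2) = 39.8402
Closest: P1 and P2

Closest pair: (-16.9, -10.5) and (14.9, 13.5), distance = 39.8402


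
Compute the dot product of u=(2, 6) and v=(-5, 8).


u . v = u_x*v_x + u_y*v_y = 2*(-5) + 6*8
= (-10) + 48 = 38

38


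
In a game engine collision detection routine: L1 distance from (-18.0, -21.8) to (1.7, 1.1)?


|(-18)-1.7| + |(-21.8)-1.1| = 19.7 + 22.9 = 42.6

42.6


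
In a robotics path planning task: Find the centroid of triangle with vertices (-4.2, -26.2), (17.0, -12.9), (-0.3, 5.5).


Centroid = ((x_A+x_B+x_C)/3, (y_A+y_B+y_C)/3)
= (((-4.2)+17+(-0.3))/3, ((-26.2)+(-12.9)+5.5)/3)
= (4.1667, -11.2)

(4.1667, -11.2)


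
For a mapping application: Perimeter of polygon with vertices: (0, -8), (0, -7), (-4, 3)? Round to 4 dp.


Sides: (0, -8)->(0, -7): sqrt(1) = 1, (0, -7)->(-4, 3): sqrt(116) = 10.77033, (-4, 3)->(0, -8): sqrt(137) = 11.7047
Sum = 23.47503
Perimeter = 23.475

23.475


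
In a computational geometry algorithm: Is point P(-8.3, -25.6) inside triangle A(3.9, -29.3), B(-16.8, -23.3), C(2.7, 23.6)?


Cross products: AB x AP = -3.39, BC x BP = -443.5, CA x CP = -640.94
All same sign? yes

Yes, inside


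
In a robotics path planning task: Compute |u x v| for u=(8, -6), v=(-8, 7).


|u x v| = |8*7 - (-6)*(-8)|
= |56 - 48| = 8

8


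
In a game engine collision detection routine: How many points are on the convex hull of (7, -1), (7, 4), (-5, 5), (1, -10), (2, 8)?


Convex hull vertices (CCW): (-5, 5), (1, -10), (7, -1), (7, 4), (2, 8)
Count = 5

5


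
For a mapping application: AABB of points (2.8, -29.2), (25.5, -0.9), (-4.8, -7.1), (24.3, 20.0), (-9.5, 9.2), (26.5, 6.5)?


x range: [-9.5, 26.5]
y range: [-29.2, 20]
Bounding box: (-9.5,-29.2) to (26.5,20)

(-9.5,-29.2) to (26.5,20)


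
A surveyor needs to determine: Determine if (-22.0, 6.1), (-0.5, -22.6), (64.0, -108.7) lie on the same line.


Cross product: ((-0.5)-(-22))*((-108.7)-6.1) - ((-22.6)-6.1)*(64-(-22))
= 0

Yes, collinear


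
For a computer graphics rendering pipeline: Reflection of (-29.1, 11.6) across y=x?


Reflection over y=x: (x,y) -> (y,x)
(-29.1, 11.6) -> (11.6, -29.1)

(11.6, -29.1)


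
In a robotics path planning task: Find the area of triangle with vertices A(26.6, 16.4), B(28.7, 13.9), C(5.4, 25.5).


Area = |x_A(y_B-y_C) + x_B(y_C-y_A) + x_C(y_A-y_B)|/2
= |(-308.56) + 261.17 + 13.5|/2
= 33.89/2 = 16.945

16.945


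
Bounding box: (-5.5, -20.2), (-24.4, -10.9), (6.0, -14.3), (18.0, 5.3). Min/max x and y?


x range: [-24.4, 18]
y range: [-20.2, 5.3]
Bounding box: (-24.4,-20.2) to (18,5.3)

(-24.4,-20.2) to (18,5.3)


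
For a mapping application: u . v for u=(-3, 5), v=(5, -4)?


u . v = u_x*v_x + u_y*v_y = (-3)*5 + 5*(-4)
= (-15) + (-20) = -35

-35


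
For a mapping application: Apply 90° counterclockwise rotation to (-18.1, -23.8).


90° CCW: (x,y) -> (-y, x)
(-18.1,-23.8) -> (23.8, -18.1)

(23.8, -18.1)


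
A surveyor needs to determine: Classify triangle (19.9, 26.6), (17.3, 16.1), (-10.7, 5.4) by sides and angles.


Side lengths squared: AB^2=117.01, BC^2=898.49, CA^2=1385.8
Sorted: [117.01, 898.49, 1385.8]
By sides: Scalene, By angles: Obtuse

Scalene, Obtuse


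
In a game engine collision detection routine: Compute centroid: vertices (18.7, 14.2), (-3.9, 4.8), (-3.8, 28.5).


Centroid = ((x_A+x_B+x_C)/3, (y_A+y_B+y_C)/3)
= ((18.7+(-3.9)+(-3.8))/3, (14.2+4.8+28.5)/3)
= (3.6667, 15.8333)

(3.6667, 15.8333)


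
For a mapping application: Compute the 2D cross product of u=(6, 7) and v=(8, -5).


u x v = u_x*v_y - u_y*v_x = 6*(-5) - 7*8
= (-30) - 56 = -86

-86


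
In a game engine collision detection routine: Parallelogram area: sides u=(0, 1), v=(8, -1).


|u x v| = |0*(-1) - 1*8|
= |0 - 8| = 8

8


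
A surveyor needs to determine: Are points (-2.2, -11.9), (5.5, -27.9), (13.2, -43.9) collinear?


Cross product: (5.5-(-2.2))*((-43.9)-(-11.9)) - ((-27.9)-(-11.9))*(13.2-(-2.2))
= 0

Yes, collinear


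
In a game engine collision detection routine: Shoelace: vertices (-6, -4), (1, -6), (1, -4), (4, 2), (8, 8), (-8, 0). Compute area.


Shoelace sum: ((-6)*(-6) - 1*(-4)) + (1*(-4) - 1*(-6)) + (1*2 - 4*(-4)) + (4*8 - 8*2) + (8*0 - (-8)*8) + ((-8)*(-4) - (-6)*0)
= 172
Area = |172|/2 = 86

86


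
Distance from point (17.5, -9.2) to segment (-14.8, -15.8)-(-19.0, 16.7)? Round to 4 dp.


Project P onto AB: t = 0.0734 (clamped to [0,1])
Closest point on segment: (-15.1083, -13.414)
Distance: 32.8795

32.8795


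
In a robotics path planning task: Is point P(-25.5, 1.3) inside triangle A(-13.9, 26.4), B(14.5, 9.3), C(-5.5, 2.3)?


Cross products: AB x AP = -911.2, BC x BP = -120, CA x CP = 490.4
All same sign? no

No, outside


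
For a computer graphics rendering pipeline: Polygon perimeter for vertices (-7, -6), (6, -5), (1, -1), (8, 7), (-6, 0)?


Sides: (-7, -6)->(6, -5): sqrt(170) = 13.038405, (6, -5)->(1, -1): sqrt(41) = 6.403124, (1, -1)->(8, 7): sqrt(113) = 10.630146, (8, 7)->(-6, 0): sqrt(245) = 15.652476, (-6, 0)->(-7, -6): sqrt(37) = 6.082763
Sum = 51.806914
Perimeter = 51.8069

51.8069


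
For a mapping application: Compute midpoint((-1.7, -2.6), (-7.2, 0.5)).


M = (((-1.7)+(-7.2))/2, ((-2.6)+0.5)/2)
= (-4.45, -1.05)

(-4.45, -1.05)


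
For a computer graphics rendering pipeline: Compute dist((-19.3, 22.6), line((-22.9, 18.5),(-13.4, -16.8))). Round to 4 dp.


|cross product| = 166.03
|line direction| = sqrt(1336.34) = 36.556
Distance = 166.03/sqrt(1336.34) = 4.5418

4.5418


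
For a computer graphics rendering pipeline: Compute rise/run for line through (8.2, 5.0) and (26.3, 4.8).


slope = (y2-y1)/(x2-x1) = (4.8-5)/(26.3-8.2) = (-0.2)/18.1 = -0.011

-0.011


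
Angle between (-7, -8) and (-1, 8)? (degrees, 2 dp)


u.v = -57, |u| = sqrt(113) = 10.6301, |v| = sqrt(65) = 8.0623
cos(theta) = u.v/(|u||v|) = -57/sqrt(7345) = -0.665088
theta = acos(-0.665088) = 131.69 degrees

131.69 degrees


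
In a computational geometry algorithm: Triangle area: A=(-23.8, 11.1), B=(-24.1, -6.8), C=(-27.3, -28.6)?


Area = |x_A(y_B-y_C) + x_B(y_C-y_A) + x_C(y_A-y_B)|/2
= |(-518.84) + 956.77 + (-488.67)|/2
= 50.74/2 = 25.37

25.37


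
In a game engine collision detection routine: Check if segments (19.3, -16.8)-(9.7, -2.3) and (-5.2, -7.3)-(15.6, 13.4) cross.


Cross products: d1=-704.75, d2=-204.43, d3=264.05, d4=-236.27
d1*d2 < 0 and d3*d4 < 0? no

No, they don't intersect


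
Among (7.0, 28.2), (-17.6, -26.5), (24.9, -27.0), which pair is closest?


d(P0,P1) = 59.9771, d(P0,P2) = 58.0297, d(P1,P2) = 42.5029
Closest: P1 and P2

Closest pair: (-17.6, -26.5) and (24.9, -27.0), distance = 42.5029


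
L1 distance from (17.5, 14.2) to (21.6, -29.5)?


|17.5-21.6| + |14.2-(-29.5)| = 4.1 + 43.7 = 47.8

47.8


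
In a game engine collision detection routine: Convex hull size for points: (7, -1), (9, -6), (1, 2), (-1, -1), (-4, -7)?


Convex hull vertices (CCW): (-4, -7), (9, -6), (7, -1), (1, 2), (-1, -1)
Count = 5

5


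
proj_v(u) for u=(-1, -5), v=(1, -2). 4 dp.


u.v = 9, |v| = sqrt(5) = 2.2361
Scalar projection = u.v / |v| = 9 / sqrt(5) = 4.0249

4.0249


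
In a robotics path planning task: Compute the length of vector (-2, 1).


|u| = sqrt((-2)^2 + 1^2) = sqrt(5) = 2.2361

2.2361


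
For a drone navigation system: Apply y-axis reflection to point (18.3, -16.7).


Reflection over y-axis: (x,y) -> (-x,y)
(18.3, -16.7) -> (-18.3, -16.7)

(-18.3, -16.7)


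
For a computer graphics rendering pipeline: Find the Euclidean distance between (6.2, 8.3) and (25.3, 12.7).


dx=19.1, dy=4.4
d^2 = 19.1^2 + 4.4^2 = 384.17
d = sqrt(384.17) = 19.6003

19.6003


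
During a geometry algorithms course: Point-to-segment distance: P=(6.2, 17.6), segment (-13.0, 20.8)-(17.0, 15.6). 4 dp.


Project P onto AB: t = 0.6393 (clamped to [0,1])
Closest point on segment: (6.1785, 17.4757)
Distance: 0.1261

0.1261


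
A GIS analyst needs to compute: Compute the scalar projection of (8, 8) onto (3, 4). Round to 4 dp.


u.v = 56, |v| = sqrt(25) = 5
Scalar projection = u.v / |v| = 56 / sqrt(25) = 11.2

11.2


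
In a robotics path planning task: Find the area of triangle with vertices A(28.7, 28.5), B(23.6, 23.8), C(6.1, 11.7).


Area = |x_A(y_B-y_C) + x_B(y_C-y_A) + x_C(y_A-y_B)|/2
= |347.27 + (-396.48) + 28.67|/2
= 20.54/2 = 10.27

10.27


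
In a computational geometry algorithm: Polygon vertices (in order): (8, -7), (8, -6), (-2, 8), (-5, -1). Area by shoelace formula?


Shoelace sum: (8*(-6) - 8*(-7)) + (8*8 - (-2)*(-6)) + ((-2)*(-1) - (-5)*8) + ((-5)*(-7) - 8*(-1))
= 145
Area = |145|/2 = 72.5

72.5


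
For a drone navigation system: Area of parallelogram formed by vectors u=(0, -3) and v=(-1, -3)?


|u x v| = |0*(-3) - (-3)*(-1)|
= |0 - 3| = 3

3


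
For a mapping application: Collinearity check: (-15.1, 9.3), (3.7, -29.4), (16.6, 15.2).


Cross product: (3.7-(-15.1))*(15.2-9.3) - ((-29.4)-9.3)*(16.6-(-15.1))
= 1337.71

No, not collinear


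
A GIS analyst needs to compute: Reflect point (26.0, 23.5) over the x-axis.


Reflection over x-axis: (x,y) -> (x,-y)
(26, 23.5) -> (26, -23.5)

(26, -23.5)


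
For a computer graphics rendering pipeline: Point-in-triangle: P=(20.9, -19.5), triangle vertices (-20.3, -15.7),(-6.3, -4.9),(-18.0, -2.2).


Cross products: AB x AP = -498.16, BC x BP = 97.38, CA x CP = 564.94
All same sign? no

No, outside


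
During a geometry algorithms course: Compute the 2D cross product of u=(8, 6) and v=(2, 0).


u x v = u_x*v_y - u_y*v_x = 8*0 - 6*2
= 0 - 12 = -12

-12


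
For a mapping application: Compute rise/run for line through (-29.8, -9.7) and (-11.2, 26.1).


slope = (y2-y1)/(x2-x1) = (26.1-(-9.7))/((-11.2)-(-29.8)) = 35.8/18.6 = 1.9247

1.9247


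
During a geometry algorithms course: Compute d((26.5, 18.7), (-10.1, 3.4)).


dx=-36.6, dy=-15.3
d^2 = (-36.6)^2 + (-15.3)^2 = 1573.65
d = sqrt(1573.65) = 39.6693

39.6693


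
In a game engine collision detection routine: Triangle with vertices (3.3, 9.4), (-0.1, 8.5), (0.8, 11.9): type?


Side lengths squared: AB^2=12.37, BC^2=12.37, CA^2=12.5
Sorted: [12.37, 12.37, 12.5]
By sides: Isosceles, By angles: Acute

Isosceles, Acute


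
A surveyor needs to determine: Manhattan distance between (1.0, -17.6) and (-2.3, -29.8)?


|1-(-2.3)| + |(-17.6)-(-29.8)| = 3.3 + 12.2 = 15.5

15.5


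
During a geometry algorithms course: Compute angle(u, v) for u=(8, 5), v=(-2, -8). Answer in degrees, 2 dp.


u.v = -56, |u| = sqrt(89) = 9.434, |v| = sqrt(68) = 8.2462
cos(theta) = u.v/(|u||v|) = -56/sqrt(6052) = -0.719844
theta = acos(-0.719844) = 136.04 degrees

136.04 degrees


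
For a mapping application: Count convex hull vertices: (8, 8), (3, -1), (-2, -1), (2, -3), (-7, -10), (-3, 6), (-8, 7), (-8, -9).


Convex hull vertices (CCW): (-8, -9), (-7, -10), (2, -3), (8, 8), (-8, 7)
Count = 5

5


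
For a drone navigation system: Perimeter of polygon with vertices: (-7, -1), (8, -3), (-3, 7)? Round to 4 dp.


Sides: (-7, -1)->(8, -3): sqrt(229) = 15.132746, (8, -3)->(-3, 7): sqrt(221) = 14.866069, (-3, 7)->(-7, -1): sqrt(80) = 8.944272
Sum = 38.943087
Perimeter = 38.9431

38.9431


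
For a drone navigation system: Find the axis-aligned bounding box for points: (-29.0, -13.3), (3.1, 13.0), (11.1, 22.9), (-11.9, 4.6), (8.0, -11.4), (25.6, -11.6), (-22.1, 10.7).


x range: [-29, 25.6]
y range: [-13.3, 22.9]
Bounding box: (-29,-13.3) to (25.6,22.9)

(-29,-13.3) to (25.6,22.9)


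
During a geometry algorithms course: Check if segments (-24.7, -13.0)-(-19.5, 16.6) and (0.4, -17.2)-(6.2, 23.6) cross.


Cross products: d1=1048.44, d2=1007.96, d3=-764.8, d4=-724.32
d1*d2 < 0 and d3*d4 < 0? no

No, they don't intersect


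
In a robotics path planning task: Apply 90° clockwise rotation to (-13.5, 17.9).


90° CW: (x,y) -> (y, -x)
(-13.5,17.9) -> (17.9, 13.5)

(17.9, 13.5)


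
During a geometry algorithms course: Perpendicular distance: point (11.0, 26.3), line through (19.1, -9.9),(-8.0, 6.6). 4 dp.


|cross product| = 847.37
|line direction| = sqrt(1006.66) = 31.7279
Distance = 847.37/sqrt(1006.66) = 26.7074

26.7074


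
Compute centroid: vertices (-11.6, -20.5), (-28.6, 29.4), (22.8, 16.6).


Centroid = ((x_A+x_B+x_C)/3, (y_A+y_B+y_C)/3)
= (((-11.6)+(-28.6)+22.8)/3, ((-20.5)+29.4+16.6)/3)
= (-5.8, 8.5)

(-5.8, 8.5)


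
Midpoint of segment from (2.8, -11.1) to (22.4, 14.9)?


M = ((2.8+22.4)/2, ((-11.1)+14.9)/2)
= (12.6, 1.9)

(12.6, 1.9)


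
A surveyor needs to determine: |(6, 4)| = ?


|u| = sqrt(6^2 + 4^2) = sqrt(52) = 7.2111

7.2111


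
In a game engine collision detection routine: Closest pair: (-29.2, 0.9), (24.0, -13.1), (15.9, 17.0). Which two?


d(P0,P1) = 55.0113, d(P0,P2) = 47.8876, d(P1,P2) = 31.1708
Closest: P1 and P2

Closest pair: (24.0, -13.1) and (15.9, 17.0), distance = 31.1708


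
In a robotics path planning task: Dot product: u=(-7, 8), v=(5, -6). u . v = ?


u . v = u_x*v_x + u_y*v_y = (-7)*5 + 8*(-6)
= (-35) + (-48) = -83

-83


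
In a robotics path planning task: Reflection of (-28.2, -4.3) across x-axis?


Reflection over x-axis: (x,y) -> (x,-y)
(-28.2, -4.3) -> (-28.2, 4.3)

(-28.2, 4.3)


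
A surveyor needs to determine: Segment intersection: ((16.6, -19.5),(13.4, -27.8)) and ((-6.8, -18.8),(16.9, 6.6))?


Cross products: d1=-610.95, d2=-726.38, d3=-196.46, d4=-81.03
d1*d2 < 0 and d3*d4 < 0? no

No, they don't intersect


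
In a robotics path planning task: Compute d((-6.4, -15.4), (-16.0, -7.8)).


dx=-9.6, dy=7.6
d^2 = (-9.6)^2 + 7.6^2 = 149.92
d = sqrt(149.92) = 12.2442

12.2442


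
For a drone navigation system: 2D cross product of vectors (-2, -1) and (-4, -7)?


u x v = u_x*v_y - u_y*v_x = (-2)*(-7) - (-1)*(-4)
= 14 - 4 = 10

10


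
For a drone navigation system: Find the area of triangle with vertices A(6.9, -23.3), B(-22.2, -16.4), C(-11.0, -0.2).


Area = |x_A(y_B-y_C) + x_B(y_C-y_A) + x_C(y_A-y_B)|/2
= |(-111.78) + (-512.82) + 75.9|/2
= 548.7/2 = 274.35

274.35


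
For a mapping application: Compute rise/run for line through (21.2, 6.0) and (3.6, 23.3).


slope = (y2-y1)/(x2-x1) = (23.3-6)/(3.6-21.2) = 17.3/(-17.6) = -0.983

-0.983


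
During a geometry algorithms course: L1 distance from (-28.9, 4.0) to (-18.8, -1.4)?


|(-28.9)-(-18.8)| + |4-(-1.4)| = 10.1 + 5.4 = 15.5

15.5


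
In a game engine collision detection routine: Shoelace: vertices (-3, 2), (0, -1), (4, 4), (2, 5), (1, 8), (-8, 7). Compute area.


Shoelace sum: ((-3)*(-1) - 0*2) + (0*4 - 4*(-1)) + (4*5 - 2*4) + (2*8 - 1*5) + (1*7 - (-8)*8) + ((-8)*2 - (-3)*7)
= 106
Area = |106|/2 = 53

53


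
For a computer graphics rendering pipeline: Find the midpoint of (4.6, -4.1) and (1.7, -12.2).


M = ((4.6+1.7)/2, ((-4.1)+(-12.2))/2)
= (3.15, -8.15)

(3.15, -8.15)


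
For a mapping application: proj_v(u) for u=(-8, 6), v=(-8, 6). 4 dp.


u.v = 100, |v| = sqrt(100) = 10
Scalar projection = u.v / |v| = 100 / sqrt(100) = 10

10


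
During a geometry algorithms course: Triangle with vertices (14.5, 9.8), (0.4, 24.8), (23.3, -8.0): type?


Side lengths squared: AB^2=423.81, BC^2=1600.25, CA^2=394.28
Sorted: [394.28, 423.81, 1600.25]
By sides: Scalene, By angles: Obtuse

Scalene, Obtuse


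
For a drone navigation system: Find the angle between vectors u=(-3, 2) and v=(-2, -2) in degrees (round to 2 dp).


u.v = 2, |u| = sqrt(13) = 3.6056, |v| = sqrt(8) = 2.8284
cos(theta) = u.v/(|u||v|) = 2/sqrt(104) = 0.196116
theta = acos(0.196116) = 78.69 degrees

78.69 degrees


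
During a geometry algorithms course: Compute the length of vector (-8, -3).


|u| = sqrt((-8)^2 + (-3)^2) = sqrt(73) = 8.544

8.544


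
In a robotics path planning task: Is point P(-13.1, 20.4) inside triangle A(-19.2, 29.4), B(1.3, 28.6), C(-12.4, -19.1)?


Cross products: AB x AP = -179.62, BC x BP = -574.54, CA x CP = -234.65
All same sign? yes

Yes, inside


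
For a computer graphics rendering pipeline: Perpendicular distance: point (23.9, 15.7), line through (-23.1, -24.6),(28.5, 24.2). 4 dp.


|cross product| = 214.12
|line direction| = sqrt(5044) = 71.0211
Distance = 214.12/sqrt(5044) = 3.0149

3.0149


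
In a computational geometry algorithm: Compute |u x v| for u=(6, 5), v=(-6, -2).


|u x v| = |6*(-2) - 5*(-6)|
= |(-12) - (-30)| = 18

18


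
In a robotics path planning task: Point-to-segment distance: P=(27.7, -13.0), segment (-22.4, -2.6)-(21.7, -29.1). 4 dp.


Project P onto AB: t = 0.9388 (clamped to [0,1])
Closest point on segment: (19.0002, -27.4777)
Distance: 16.8905

16.8905


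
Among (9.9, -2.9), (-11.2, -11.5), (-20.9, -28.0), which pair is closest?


d(P0,P1) = 22.7853, d(P0,P2) = 39.7322, d(P1,P2) = 19.14
Closest: P1 and P2

Closest pair: (-11.2, -11.5) and (-20.9, -28.0), distance = 19.14


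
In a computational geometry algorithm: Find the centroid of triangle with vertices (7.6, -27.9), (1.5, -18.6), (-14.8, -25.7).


Centroid = ((x_A+x_B+x_C)/3, (y_A+y_B+y_C)/3)
= ((7.6+1.5+(-14.8))/3, ((-27.9)+(-18.6)+(-25.7))/3)
= (-1.9, -24.0667)

(-1.9, -24.0667)


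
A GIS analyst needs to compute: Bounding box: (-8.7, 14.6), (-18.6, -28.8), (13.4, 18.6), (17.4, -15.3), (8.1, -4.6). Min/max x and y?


x range: [-18.6, 17.4]
y range: [-28.8, 18.6]
Bounding box: (-18.6,-28.8) to (17.4,18.6)

(-18.6,-28.8) to (17.4,18.6)


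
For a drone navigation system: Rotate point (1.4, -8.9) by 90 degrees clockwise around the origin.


90° CW: (x,y) -> (y, -x)
(1.4,-8.9) -> (-8.9, -1.4)

(-8.9, -1.4)


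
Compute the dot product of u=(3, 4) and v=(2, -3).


u . v = u_x*v_x + u_y*v_y = 3*2 + 4*(-3)
= 6 + (-12) = -6

-6


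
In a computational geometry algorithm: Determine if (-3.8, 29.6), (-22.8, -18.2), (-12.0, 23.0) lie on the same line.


Cross product: ((-22.8)-(-3.8))*(23-29.6) - ((-18.2)-29.6)*((-12)-(-3.8))
= -266.56

No, not collinear


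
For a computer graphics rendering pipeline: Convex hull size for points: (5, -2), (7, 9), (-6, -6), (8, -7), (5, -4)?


Convex hull vertices (CCW): (-6, -6), (8, -7), (7, 9)
Count = 3

3
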